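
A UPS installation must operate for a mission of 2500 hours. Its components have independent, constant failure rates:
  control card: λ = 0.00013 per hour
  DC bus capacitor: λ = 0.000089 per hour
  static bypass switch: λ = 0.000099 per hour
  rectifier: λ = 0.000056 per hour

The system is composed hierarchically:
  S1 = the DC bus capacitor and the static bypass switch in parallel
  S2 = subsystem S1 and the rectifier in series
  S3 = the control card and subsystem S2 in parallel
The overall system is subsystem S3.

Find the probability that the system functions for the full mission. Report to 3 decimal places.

0.953

R(control card) = exp(−0.00013 × 2500) = 0.72253
R(DC bus capacitor) = exp(−0.000089 × 2500) = 0.80052
R(static bypass switch) = exp(−0.000099 × 2500) = 0.78075
R(rectifier) = exp(−0.000056 × 2500) = 0.86936
Parallel (DC bus capacitor and static bypass switch): 1 − (1 − 0.80052)(1 − 0.78075) = 0.95626
Series ([0.95626] and rectifier): 0.95626 × 0.86936 = 0.83133
Parallel (control card and [0.83133]): 1 − (1 − 0.72253)(1 − 0.83133) = 0.953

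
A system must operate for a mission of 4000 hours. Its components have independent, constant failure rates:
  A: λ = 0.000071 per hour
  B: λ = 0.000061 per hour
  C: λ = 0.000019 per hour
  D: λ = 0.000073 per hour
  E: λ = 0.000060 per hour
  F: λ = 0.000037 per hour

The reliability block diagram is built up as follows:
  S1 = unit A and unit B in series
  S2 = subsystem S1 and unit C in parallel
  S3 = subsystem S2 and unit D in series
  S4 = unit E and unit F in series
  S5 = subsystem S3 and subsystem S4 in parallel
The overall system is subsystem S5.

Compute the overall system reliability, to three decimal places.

R(A) = exp(−0.000071 × 4000) = 0.75277
R(B) = exp(−0.000061 × 4000) = 0.78349
R(C) = exp(−0.000019 × 4000) = 0.92682
R(D) = exp(−0.000073 × 4000) = 0.74677
R(E) = exp(−0.000060 × 4000) = 0.78663
R(F) = exp(−0.000037 × 4000) = 0.86243
Series (A and B): 0.75277 × 0.78349 = 0.58979
Parallel ([0.58979] and C): 1 − (1 − 0.58979)(1 − 0.92682) = 0.96998
Series ([0.96998] and D): 0.96998 × 0.74677 = 0.72435
Series (E and F): 0.78663 × 0.86243 = 0.67841
Parallel ([0.72435] and [0.67841]): 1 − (1 − 0.72435)(1 − 0.67841) = 0.911

0.911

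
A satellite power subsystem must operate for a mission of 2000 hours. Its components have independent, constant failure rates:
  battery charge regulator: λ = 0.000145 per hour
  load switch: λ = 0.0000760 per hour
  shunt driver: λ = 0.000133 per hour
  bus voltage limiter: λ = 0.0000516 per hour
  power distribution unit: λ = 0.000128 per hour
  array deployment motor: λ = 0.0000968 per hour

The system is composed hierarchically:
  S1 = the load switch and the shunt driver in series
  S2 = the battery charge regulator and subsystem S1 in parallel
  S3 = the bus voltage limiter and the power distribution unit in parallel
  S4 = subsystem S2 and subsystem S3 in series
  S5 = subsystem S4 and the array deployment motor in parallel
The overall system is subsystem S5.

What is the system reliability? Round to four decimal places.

R(battery charge regulator) = exp(−0.000145 × 2000) = 0.748264
R(load switch) = exp(−0.0000760 × 2000) = 0.858988
R(shunt driver) = exp(−0.000133 × 2000) = 0.766439
R(bus voltage limiter) = exp(−0.0000516 × 2000) = 0.901947
R(power distribution unit) = exp(−0.000128 × 2000) = 0.774142
R(array deployment motor) = exp(−0.0000968 × 2000) = 0.823987
Series (load switch and shunt driver): 0.858988 × 0.766439 = 0.658362
Parallel (battery charge regulator and [0.658362]): 1 − (1 − 0.748264)(1 − 0.658362) = 0.913997
Parallel (bus voltage limiter and power distribution unit): 1 − (1 − 0.901947)(1 − 0.774142) = 0.977854
Series ([0.913997] and [0.977854]): 0.913997 × 0.977854 = 0.893756
Parallel ([0.893756] and array deployment motor): 1 − (1 − 0.893756)(1 − 0.823987) = 0.9813

0.9813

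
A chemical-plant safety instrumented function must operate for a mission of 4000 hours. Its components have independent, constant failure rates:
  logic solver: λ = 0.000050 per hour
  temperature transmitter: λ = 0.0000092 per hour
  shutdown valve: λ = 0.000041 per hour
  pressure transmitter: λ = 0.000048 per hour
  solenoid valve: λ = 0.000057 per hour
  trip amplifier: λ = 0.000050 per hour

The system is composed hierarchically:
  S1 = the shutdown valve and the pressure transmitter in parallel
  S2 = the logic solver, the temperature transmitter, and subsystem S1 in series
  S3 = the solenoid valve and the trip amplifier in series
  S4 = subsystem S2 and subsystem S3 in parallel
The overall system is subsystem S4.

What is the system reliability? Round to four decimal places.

0.9193

R(logic solver) = exp(−0.000050 × 4000) = 0.818731
R(temperature transmitter) = exp(−0.0000092 × 4000) = 0.963869
R(shutdown valve) = exp(−0.000041 × 4000) = 0.848742
R(pressure transmitter) = exp(−0.000048 × 4000) = 0.825307
R(solenoid valve) = exp(−0.000057 × 4000) = 0.796124
R(trip amplifier) = exp(−0.000050 × 4000) = 0.818731
Parallel (shutdown valve and pressure transmitter): 1 − (1 − 0.848742)(1 − 0.825307) = 0.973576
Series (logic solver, temperature transmitter, and [0.973576]): 0.818731 × 0.963869 × 0.973576 = 0.768297
Series (solenoid valve and trip amplifier): 0.796124 × 0.818731 = 0.651811
Parallel ([0.768297] and [0.651811]): 1 − (1 − 0.768297)(1 − 0.651811) = 0.9193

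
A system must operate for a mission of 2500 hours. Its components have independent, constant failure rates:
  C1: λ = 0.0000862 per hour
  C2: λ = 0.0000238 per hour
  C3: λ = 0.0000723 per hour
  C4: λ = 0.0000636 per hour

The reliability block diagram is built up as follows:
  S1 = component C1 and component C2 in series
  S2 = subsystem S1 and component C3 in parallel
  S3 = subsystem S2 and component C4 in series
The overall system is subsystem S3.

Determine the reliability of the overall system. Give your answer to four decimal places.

R(C1) = exp(−0.0000862 × 2500) = 0.806138
R(C2) = exp(−0.0000238 × 2500) = 0.942236
R(C3) = exp(−0.0000723 × 2500) = 0.834644
R(C4) = exp(−0.0000636 × 2500) = 0.852996
Series (C1 and C2): 0.806138 × 0.942236 = 0.759572
Parallel ([0.759572] and C3): 1 − (1 − 0.759572)(1 − 0.834644) = 0.960244
Series ([0.960244] and C4): 0.960244 × 0.852996 = 0.8191

0.8191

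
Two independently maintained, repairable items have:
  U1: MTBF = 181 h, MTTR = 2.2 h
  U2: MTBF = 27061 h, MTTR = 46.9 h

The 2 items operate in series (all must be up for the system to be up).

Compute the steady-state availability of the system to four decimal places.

0.9863

A(U1) = MTBF/(MTBF+MTTR) = 181/(181+2.2) = 0.987991
A(U2) = MTBF/(MTBF+MTTR) = 27061/(27061+46.9) = 0.998270
Series availability: 0.987991 × 0.998270 = 0.9863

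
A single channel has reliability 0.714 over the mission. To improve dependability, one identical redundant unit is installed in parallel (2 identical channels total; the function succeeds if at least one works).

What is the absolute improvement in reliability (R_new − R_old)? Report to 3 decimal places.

R_before = 0.714
R_after = 1 − (1 − 0.714)^2 = 0.918
ΔR = 0.918 − 0.714 = 0.204

0.204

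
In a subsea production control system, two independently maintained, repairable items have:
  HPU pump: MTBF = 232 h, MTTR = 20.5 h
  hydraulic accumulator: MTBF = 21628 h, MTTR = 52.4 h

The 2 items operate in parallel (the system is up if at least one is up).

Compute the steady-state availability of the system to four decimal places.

0.9998

A(HPU pump) = MTBF/(MTBF+MTTR) = 232/(232+20.5) = 0.918812
A(hydraulic accumulator) = MTBF/(MTBF+MTTR) = 21628/(21628+52.4) = 0.997583
Parallel availability: 1 − (1 − 0.918812)(1 − 0.997583) = 0.9998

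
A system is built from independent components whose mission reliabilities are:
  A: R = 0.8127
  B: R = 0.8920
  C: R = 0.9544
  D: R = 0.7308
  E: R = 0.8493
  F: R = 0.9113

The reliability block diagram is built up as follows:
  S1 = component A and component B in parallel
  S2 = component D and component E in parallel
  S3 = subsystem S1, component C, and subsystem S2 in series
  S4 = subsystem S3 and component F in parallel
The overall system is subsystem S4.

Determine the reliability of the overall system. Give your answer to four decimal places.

0.9909

Parallel (A and B): 1 − (1 − 0.812700)(1 − 0.892000) = 0.979772
Parallel (D and E): 1 − (1 − 0.730800)(1 − 0.849300) = 0.959432
Series ([0.979772], C, and [0.959432]): 0.979772 × 0.954400 × 0.959432 = 0.897159
Parallel ([0.897159] and F): 1 − (1 − 0.897159)(1 − 0.911300) = 0.9909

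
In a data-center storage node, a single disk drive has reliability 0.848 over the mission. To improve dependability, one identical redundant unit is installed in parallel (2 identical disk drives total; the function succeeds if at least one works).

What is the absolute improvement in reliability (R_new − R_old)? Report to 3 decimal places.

0.129

R_before = 0.848
R_after = 1 − (1 − 0.848)^2 = 0.977
ΔR = 0.977 − 0.848 = 0.129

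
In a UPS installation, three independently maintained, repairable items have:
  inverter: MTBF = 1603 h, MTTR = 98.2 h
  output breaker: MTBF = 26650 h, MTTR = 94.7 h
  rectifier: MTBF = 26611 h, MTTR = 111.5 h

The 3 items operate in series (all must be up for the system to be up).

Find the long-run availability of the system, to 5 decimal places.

0.93502

A(inverter) = MTBF/(MTBF+MTTR) = 1603/(1603+98.2) = 0.942276
A(output breaker) = MTBF/(MTBF+MTTR) = 26650/(26650+94.7) = 0.996459
A(rectifier) = MTBF/(MTBF+MTTR) = 26611/(26611+111.5) = 0.995827
Series availability: 0.942276 × 0.996459 × 0.995827 = 0.93502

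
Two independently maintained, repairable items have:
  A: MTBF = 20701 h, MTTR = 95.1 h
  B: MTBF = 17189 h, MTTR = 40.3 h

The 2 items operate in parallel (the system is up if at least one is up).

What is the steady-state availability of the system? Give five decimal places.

0.99999

A(A) = MTBF/(MTBF+MTTR) = 20701/(20701+95.1) = 0.995427
A(B) = MTBF/(MTBF+MTTR) = 17189/(17189+40.3) = 0.997661
Parallel availability: 1 − (1 − 0.995427)(1 − 0.997661) = 0.99999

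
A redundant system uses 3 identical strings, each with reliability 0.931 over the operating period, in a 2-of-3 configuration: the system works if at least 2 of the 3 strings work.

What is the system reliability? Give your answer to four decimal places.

R = Σ_{i=2}^{3} C(3,i) p^i (1−p)^{3−i} with p = 0.931
C(3,2)·0.931^2·0.069^1 = 0.179420
C(3,3)·0.931^3·0.069^0 = 0.806954
Sum = 0.9864

0.9864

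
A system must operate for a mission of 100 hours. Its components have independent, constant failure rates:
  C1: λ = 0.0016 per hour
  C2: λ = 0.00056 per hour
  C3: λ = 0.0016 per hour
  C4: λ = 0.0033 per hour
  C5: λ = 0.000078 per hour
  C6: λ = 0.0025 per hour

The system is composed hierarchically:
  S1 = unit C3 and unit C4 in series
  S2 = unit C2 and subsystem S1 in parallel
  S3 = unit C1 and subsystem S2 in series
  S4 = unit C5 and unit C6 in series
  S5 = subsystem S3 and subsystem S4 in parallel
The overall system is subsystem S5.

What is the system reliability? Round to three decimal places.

0.962

R(C1) = exp(−0.0016 × 100) = 0.85214
R(C2) = exp(−0.00056 × 100) = 0.94554
R(C3) = exp(−0.0016 × 100) = 0.85214
R(C4) = exp(−0.0033 × 100) = 0.71892
R(C5) = exp(−0.000078 × 100) = 0.99223
R(C6) = exp(−0.0025 × 100) = 0.77880
Series (C3 and C4): 0.85214 × 0.71892 = 0.61262
Parallel (C2 and [0.61262]): 1 − (1 − 0.94554)(1 − 0.61262) = 0.97890
Series (C1 and [0.97890]): 0.85214 × 0.97890 = 0.83416
Series (C5 and C6): 0.99223 × 0.77880 = 0.77275
Parallel ([0.83416] and [0.77275]): 1 − (1 − 0.83416)(1 − 0.77275) = 0.962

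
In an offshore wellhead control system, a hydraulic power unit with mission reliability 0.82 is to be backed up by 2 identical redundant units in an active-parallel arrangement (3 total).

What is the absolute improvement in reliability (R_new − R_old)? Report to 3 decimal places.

0.174

R_before = 0.82
R_after = 1 − (1 − 0.82)^3 = 0.994
ΔR = 0.994 − 0.82 = 0.174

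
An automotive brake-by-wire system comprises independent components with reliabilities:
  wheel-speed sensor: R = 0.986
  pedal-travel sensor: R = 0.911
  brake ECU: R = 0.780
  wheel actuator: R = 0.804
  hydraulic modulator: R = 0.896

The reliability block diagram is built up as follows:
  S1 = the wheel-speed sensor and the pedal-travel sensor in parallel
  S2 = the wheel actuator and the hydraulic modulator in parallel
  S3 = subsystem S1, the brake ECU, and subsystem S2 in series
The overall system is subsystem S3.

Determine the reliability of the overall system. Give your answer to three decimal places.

0.763

Parallel (wheel-speed sensor and pedal-travel sensor): 1 − (1 − 0.98600)(1 − 0.91100) = 0.99875
Parallel (wheel actuator and hydraulic modulator): 1 − (1 − 0.80400)(1 − 0.89600) = 0.97962
Series ([0.99875], brake ECU, and [0.97962]): 0.99875 × 0.78000 × 0.97962 = 0.763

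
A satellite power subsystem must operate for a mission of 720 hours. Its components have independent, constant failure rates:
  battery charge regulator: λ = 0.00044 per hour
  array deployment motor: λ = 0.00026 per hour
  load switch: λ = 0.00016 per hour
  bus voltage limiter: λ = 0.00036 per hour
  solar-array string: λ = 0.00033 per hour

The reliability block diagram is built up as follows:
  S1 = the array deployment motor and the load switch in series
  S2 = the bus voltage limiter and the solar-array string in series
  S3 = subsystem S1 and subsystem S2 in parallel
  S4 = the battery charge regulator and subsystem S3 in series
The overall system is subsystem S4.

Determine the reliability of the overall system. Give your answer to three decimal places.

0.654

R(battery charge regulator) = exp(−0.00044 × 720) = 0.72848
R(array deployment motor) = exp(−0.00026 × 720) = 0.82928
R(load switch) = exp(−0.00016 × 720) = 0.89119
R(bus voltage limiter) = exp(−0.00036 × 720) = 0.77167
R(solar-array string) = exp(−0.00033 × 720) = 0.78852
Series (array deployment motor and load switch): 0.82928 × 0.89119 = 0.73905
Series (bus voltage limiter and solar-array string): 0.77167 × 0.78852 = 0.60848
Parallel ([0.73905] and [0.60848]): 1 − (1 − 0.73905)(1 − 0.60848) = 0.89783
Series (battery charge regulator and [0.89783]): 0.72848 × 0.89783 = 0.654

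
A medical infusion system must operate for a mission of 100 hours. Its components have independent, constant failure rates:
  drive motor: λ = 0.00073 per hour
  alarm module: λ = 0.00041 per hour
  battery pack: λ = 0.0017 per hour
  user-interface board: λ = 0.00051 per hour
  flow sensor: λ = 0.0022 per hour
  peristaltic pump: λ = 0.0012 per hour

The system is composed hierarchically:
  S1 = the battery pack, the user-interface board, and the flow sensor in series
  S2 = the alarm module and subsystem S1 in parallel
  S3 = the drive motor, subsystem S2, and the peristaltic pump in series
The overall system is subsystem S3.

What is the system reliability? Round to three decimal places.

0.813

R(drive motor) = exp(−0.00073 × 100) = 0.92960
R(alarm module) = exp(−0.00041 × 100) = 0.95983
R(battery pack) = exp(−0.0017 × 100) = 0.84366
R(user-interface board) = exp(−0.00051 × 100) = 0.95028
R(flow sensor) = exp(−0.0022 × 100) = 0.80252
R(peristaltic pump) = exp(−0.0012 × 100) = 0.88692
Series (battery pack, user-interface board, and flow sensor): 0.84366 × 0.95028 × 0.80252 = 0.64339
Parallel (alarm module and [0.64339]): 1 − (1 − 0.95983)(1 − 0.64339) = 0.98567
Series (drive motor, [0.98567], and peristaltic pump): 0.92960 × 0.98567 × 0.88692 = 0.813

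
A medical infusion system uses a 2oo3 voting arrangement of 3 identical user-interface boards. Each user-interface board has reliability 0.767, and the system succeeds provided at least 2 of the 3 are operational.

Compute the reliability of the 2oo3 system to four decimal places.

R = Σ_{i=2}^{3} C(3,i) p^i (1−p)^{3−i} with p = 0.767
C(3,2)·0.767^2·0.233^1 = 0.411214
C(3,3)·0.767^3·0.233^0 = 0.451218
Sum = 0.8624

0.8624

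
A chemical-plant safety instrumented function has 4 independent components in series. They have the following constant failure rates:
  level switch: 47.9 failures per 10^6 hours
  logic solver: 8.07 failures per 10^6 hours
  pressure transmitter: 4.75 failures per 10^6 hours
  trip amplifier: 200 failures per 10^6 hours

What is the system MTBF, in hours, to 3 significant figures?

Series of exponential components: λ_sys = Σ λ_i
λ_sys = 0.0000479 + 0.00000807 + 0.00000475 + 0.000200 = 2.6072e-04 /h
MTBF = 1 / λ_sys = 3840 h

3840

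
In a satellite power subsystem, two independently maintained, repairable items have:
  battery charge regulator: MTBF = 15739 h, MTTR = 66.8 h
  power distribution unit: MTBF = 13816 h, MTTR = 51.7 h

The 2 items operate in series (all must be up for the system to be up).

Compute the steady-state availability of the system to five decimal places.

0.99206

A(battery charge regulator) = MTBF/(MTBF+MTTR) = 15739/(15739+66.8) = 0.995774
A(power distribution unit) = MTBF/(MTBF+MTTR) = 13816/(13816+51.7) = 0.996272
Series availability: 0.995774 × 0.996272 = 0.99206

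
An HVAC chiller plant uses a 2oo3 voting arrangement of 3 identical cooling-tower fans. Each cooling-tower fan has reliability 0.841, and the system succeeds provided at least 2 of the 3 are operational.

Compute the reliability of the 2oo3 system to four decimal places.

0.9322

R = Σ_{i=2}^{3} C(3,i) p^i (1−p)^{3−i} with p = 0.841
C(3,2)·0.841^2·0.159^1 = 0.337373
C(3,3)·0.841^3·0.159^0 = 0.594823
Sum = 0.9322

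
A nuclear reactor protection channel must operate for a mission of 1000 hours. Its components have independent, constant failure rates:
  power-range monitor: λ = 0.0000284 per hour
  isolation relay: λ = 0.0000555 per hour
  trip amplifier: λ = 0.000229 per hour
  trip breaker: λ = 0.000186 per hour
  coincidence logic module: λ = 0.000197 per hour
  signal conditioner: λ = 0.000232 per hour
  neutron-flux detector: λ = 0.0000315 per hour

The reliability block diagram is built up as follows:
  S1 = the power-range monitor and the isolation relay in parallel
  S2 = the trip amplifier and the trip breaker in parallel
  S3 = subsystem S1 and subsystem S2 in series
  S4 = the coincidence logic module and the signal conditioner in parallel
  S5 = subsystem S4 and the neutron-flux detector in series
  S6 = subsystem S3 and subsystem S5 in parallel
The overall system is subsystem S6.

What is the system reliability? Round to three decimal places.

R(power-range monitor) = exp(−0.0000284 × 1000) = 0.97200
R(isolation relay) = exp(−0.0000555 × 1000) = 0.94601
R(trip amplifier) = exp(−0.000229 × 1000) = 0.79533
R(trip breaker) = exp(−0.000186 × 1000) = 0.83027
R(coincidence logic module) = exp(−0.000197 × 1000) = 0.82119
R(signal conditioner) = exp(−0.000232 × 1000) = 0.79295
R(neutron-flux detector) = exp(−0.0000315 × 1000) = 0.96899
Parallel (power-range monitor and isolation relay): 1 − (1 − 0.97200)(1 − 0.94601) = 0.99849
Parallel (trip amplifier and trip breaker): 1 − (1 − 0.79533)(1 − 0.83027) = 0.96526
Series ([0.99849] and [0.96526]): 0.99849 × 0.96526 = 0.96380
Parallel (coincidence logic module and signal conditioner): 1 − (1 − 0.82119)(1 − 0.79295) = 0.96298
Series ([0.96298] and neutron-flux detector): 0.96298 × 0.96899 = 0.93312
Parallel ([0.96380] and [0.93312]): 1 − (1 − 0.96380)(1 − 0.93312) = 0.998

0.998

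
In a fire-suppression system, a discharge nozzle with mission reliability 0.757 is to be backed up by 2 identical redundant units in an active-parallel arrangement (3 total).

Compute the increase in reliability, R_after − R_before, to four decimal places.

R_before = 0.757
R_after = 1 − (1 − 0.757)^3 = 0.9857
ΔR = 0.9857 − 0.757 = 0.2287

0.2287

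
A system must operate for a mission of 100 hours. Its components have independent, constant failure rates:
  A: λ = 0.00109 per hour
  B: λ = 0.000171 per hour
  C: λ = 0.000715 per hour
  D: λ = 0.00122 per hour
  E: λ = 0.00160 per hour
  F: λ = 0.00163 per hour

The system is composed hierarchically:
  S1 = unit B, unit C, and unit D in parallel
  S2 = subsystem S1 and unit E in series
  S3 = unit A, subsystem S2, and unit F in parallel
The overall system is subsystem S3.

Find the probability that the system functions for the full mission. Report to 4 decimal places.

0.9977

R(A) = exp(−0.00109 × 100) = 0.896730
R(B) = exp(−0.000171 × 100) = 0.983045
R(C) = exp(−0.000715 × 100) = 0.930996
R(D) = exp(−0.00122 × 100) = 0.885148
R(E) = exp(−0.00160 × 100) = 0.852144
R(F) = exp(−0.00163 × 100) = 0.849591
Parallel (B, C, and D): 1 − (1 − 0.983045)(1 − 0.930996)(1 − 0.885148) = 0.999866
Series ([0.999866] and E): 0.999866 × 0.852144 = 0.852030
Parallel (A, [0.852030], and F): 1 − (1 − 0.896730)(1 − 0.852030)(1 − 0.849591) = 0.9977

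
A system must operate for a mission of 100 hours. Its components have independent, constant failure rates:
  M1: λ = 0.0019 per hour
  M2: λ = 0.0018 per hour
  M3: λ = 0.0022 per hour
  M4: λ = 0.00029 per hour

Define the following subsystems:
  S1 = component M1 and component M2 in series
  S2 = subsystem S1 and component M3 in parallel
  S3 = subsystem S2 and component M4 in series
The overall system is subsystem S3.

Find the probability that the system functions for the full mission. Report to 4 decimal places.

0.9121

R(M1) = exp(−0.0019 × 100) = 0.826959
R(M2) = exp(−0.0018 × 100) = 0.835270
R(M3) = exp(−0.0022 × 100) = 0.802519
R(M4) = exp(−0.00029 × 100) = 0.971416
Series (M1 and M2): 0.826959 × 0.835270 = 0.690734
Parallel ([0.690734] and M3): 1 − (1 − 0.690734)(1 − 0.802519) = 0.938926
Series ([0.938926] and M4): 0.938926 × 0.971416 = 0.9121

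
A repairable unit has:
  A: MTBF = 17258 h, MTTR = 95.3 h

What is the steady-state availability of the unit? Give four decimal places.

0.9945

A(A) = MTBF/(MTBF+MTTR) = 17258/(17258+95.3) = 0.9945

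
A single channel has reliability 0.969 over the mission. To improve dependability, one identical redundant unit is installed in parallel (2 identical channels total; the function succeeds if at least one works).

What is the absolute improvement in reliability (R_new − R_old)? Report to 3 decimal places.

0.030

R_before = 0.969
R_after = 1 − (1 − 0.969)^2 = 0.999
ΔR = 0.999 − 0.969 = 0.030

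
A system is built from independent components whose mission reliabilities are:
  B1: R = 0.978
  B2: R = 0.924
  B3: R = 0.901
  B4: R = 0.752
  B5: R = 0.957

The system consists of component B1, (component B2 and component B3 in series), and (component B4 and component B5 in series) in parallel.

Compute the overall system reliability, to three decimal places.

Series (B2 and B3): 0.92400 × 0.90100 = 0.83252
Series (B4 and B5): 0.75200 × 0.95700 = 0.71966
Parallel (B1, [0.83252], and [0.71966]): 1 − (1 − 0.97800)(1 − 0.83252)(1 − 0.71966) = 0.999

0.999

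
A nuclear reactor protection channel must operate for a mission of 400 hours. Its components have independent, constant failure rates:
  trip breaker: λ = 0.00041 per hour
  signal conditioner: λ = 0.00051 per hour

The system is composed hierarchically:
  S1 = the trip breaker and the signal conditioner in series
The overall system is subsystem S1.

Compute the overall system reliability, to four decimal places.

0.6921

R(trip breaker) = exp(−0.00041 × 400) = 0.848742
R(signal conditioner) = exp(−0.00051 × 400) = 0.815462
Series (trip breaker and signal conditioner): 0.848742 × 0.815462 = 0.6921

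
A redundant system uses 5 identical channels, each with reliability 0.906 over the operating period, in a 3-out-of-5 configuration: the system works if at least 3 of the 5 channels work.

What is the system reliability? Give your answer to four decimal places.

R = Σ_{i=3}^{5} C(5,i) p^i (1−p)^{5−i} with p = 0.906
C(5,3)·0.906^3·0.094^2 = 0.065711
C(5,4)·0.906^4·0.094^1 = 0.316673
C(5,5)·0.906^5·0.094^0 = 0.610437
Sum = 0.9928

0.9928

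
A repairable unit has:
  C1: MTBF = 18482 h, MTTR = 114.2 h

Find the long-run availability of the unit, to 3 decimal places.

0.994

A(C1) = MTBF/(MTBF+MTTR) = 18482/(18482+114.2) = 0.994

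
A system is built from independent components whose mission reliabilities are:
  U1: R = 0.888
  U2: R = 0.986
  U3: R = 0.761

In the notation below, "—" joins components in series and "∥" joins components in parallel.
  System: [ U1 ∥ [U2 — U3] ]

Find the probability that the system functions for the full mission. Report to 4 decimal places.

0.9720

Series (U2 and U3): 0.986000 × 0.761000 = 0.750346
Parallel (U1 and [0.750346]): 1 − (1 − 0.888000)(1 − 0.750346) = 0.9720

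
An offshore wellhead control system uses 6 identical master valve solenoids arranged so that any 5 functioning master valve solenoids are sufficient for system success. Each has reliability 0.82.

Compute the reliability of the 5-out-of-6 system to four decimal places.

0.7044

R = Σ_{i=5}^{6} C(6,i) p^i (1−p)^{6−i} with p = 0.82
C(6,5)·0.82^5·0.18^1 = 0.400399
C(6,6)·0.82^6·0.18^0 = 0.304007
Sum = 0.7044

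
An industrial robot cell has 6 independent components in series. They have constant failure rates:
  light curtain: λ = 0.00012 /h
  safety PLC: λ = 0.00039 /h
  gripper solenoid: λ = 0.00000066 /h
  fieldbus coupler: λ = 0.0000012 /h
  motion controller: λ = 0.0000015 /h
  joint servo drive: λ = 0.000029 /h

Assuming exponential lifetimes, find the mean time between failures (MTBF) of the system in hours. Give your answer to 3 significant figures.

Series of exponential components: λ_sys = Σ λ_i
λ_sys = 0.00012 + 0.00039 + 0.00000066 + 0.0000012 + 0.0000015 + 0.000029 = 5.4236e-04 /h
MTBF = 1 / λ_sys = 1840 h

1840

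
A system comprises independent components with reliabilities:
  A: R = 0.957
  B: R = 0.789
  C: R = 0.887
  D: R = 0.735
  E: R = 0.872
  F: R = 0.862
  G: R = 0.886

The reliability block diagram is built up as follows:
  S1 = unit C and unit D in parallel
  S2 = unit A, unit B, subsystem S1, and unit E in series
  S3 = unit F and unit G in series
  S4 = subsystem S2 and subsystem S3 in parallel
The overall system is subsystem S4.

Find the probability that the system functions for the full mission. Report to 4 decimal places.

0.9146

Parallel (C and D): 1 − (1 − 0.887000)(1 − 0.735000) = 0.970055
Series (A, B, [0.970055], and E): 0.957000 × 0.789000 × 0.970055 × 0.872000 = 0.638707
Series (F and G): 0.862000 × 0.886000 = 0.763732
Parallel ([0.638707] and [0.763732]): 1 − (1 − 0.638707)(1 − 0.763732) = 0.9146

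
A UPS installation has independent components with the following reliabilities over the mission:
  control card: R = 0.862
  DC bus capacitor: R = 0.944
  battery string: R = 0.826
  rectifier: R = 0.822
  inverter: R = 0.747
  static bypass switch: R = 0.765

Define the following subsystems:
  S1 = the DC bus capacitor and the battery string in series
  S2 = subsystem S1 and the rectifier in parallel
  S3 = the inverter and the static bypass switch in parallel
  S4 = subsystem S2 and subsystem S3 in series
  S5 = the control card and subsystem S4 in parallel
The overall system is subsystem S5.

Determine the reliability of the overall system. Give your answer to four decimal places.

Series (DC bus capacitor and battery string): 0.944000 × 0.826000 = 0.779744
Parallel ([0.779744] and rectifier): 1 − (1 − 0.779744)(1 − 0.822000) = 0.960794
Parallel (inverter and static bypass switch): 1 − (1 − 0.747000)(1 − 0.765000) = 0.940545
Series ([0.960794] and [0.940545]): 0.960794 × 0.940545 = 0.903670
Parallel (control card and [0.903670]): 1 − (1 − 0.862000)(1 − 0.903670) = 0.9867

0.9867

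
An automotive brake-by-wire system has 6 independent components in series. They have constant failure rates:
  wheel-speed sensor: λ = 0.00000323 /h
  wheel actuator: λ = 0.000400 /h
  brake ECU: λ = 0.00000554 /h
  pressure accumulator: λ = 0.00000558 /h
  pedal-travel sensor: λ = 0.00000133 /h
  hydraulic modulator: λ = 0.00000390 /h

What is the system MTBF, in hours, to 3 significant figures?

2380

Series of exponential components: λ_sys = Σ λ_i
λ_sys = 0.00000323 + 0.000400 + 0.00000554 + 0.00000558 + 0.00000133 + 0.00000390 = 4.1958e-04 /h
MTBF = 1 / λ_sys = 2380 h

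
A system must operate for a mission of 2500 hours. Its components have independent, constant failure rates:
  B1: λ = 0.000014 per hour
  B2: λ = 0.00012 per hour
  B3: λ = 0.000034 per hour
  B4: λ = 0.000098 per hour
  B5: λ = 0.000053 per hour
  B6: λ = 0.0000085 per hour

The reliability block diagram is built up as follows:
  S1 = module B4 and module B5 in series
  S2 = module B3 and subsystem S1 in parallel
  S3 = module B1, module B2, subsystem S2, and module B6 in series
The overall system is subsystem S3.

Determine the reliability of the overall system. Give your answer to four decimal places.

R(B1) = exp(−0.000014 × 2500) = 0.965605
R(B2) = exp(−0.00012 × 2500) = 0.740818
R(B3) = exp(−0.000034 × 2500) = 0.918512
R(B4) = exp(−0.000098 × 2500) = 0.782705
R(B5) = exp(−0.000053 × 2500) = 0.875903
R(B6) = exp(−0.0000085 × 2500) = 0.978974
Series (B4 and B5): 0.782705 × 0.875903 = 0.685574
Parallel (B3 and [0.685574]): 1 − (1 − 0.918512)(1 − 0.685574) = 0.974378
Series (B1, B2, [0.974378], and B6): 0.965605 × 0.740818 × 0.974378 × 0.978974 = 0.6824

0.6824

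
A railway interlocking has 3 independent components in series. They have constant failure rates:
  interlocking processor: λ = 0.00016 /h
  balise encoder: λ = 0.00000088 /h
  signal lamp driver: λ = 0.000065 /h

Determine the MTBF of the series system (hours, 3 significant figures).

Series of exponential components: λ_sys = Σ λ_i
λ_sys = 0.00016 + 0.00000088 + 0.000065 = 2.2588e-04 /h
MTBF = 1 / λ_sys = 4430 h

4430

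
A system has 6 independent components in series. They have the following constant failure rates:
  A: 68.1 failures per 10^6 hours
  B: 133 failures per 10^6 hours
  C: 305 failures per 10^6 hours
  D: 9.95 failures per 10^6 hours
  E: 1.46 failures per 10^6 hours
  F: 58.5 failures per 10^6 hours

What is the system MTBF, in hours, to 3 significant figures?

Series of exponential components: λ_sys = Σ λ_i
λ_sys = 0.0000681 + 0.000133 + 0.000305 + 0.00000995 + 0.00000146 + 0.0000585 = 5.7601e-04 /h
MTBF = 1 / λ_sys = 1740 h

1740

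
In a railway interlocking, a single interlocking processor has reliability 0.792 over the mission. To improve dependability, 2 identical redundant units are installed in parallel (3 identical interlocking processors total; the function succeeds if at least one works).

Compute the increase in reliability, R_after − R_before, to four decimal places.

R_before = 0.792
R_after = 1 − (1 − 0.792)^3 = 0.9910
ΔR = 0.9910 − 0.792 = 0.1990

0.1990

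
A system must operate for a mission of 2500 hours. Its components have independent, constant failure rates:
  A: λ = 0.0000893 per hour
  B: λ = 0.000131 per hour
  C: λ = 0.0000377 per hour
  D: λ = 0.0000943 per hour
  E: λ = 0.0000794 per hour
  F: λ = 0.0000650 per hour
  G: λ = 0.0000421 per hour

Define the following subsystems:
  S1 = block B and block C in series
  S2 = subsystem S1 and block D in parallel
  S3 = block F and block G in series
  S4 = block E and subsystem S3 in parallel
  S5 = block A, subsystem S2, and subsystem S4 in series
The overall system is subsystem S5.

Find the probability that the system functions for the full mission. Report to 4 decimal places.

R(A) = exp(−0.0000893 × 2500) = 0.799915
R(B) = exp(−0.000131 × 2500) = 0.720723
R(C) = exp(−0.0000377 × 2500) = 0.910055
R(D) = exp(−0.0000943 × 2500) = 0.789978
R(E) = exp(−0.0000794 × 2500) = 0.819960
R(F) = exp(−0.0000650 × 2500) = 0.850016
R(G) = exp(−0.0000421 × 2500) = 0.900099
Series (B and C): 0.720723 × 0.910055 = 0.655898
Parallel ([0.655898] and D): 1 − (1 − 0.655898)(1 − 0.789978) = 0.927731
Series (F and G): 0.850016 × 0.900099 = 0.765099
Parallel (E and [0.765099]): 1 − (1 − 0.819960)(1 − 0.765099) = 0.957708
Series (A, [0.927731], and [0.957708]): 0.799915 × 0.927731 × 0.957708 = 0.7107

0.7107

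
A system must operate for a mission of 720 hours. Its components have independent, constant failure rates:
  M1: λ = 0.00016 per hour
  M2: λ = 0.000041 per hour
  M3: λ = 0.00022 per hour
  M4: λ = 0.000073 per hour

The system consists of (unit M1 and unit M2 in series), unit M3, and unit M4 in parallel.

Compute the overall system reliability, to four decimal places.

0.9990

R(M1) = exp(−0.00016 × 720) = 0.891188
R(M2) = exp(−0.000041 × 720) = 0.970911
R(M3) = exp(−0.00022 × 720) = 0.853508
R(M4) = exp(−0.000073 × 720) = 0.948797
Series (M1 and M2): 0.891188 × 0.970911 = 0.865264
Parallel ([0.865264], M3, and M4): 1 − (1 − 0.865264)(1 − 0.853508)(1 − 0.948797) = 0.9990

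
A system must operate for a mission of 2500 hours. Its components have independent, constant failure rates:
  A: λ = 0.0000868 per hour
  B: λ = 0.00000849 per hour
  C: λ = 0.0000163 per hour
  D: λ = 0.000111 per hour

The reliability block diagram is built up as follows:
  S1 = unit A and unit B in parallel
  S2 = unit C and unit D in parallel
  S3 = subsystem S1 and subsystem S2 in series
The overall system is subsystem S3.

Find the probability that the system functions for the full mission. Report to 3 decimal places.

0.986

R(A) = exp(−0.0000868 × 2500) = 0.80493
R(B) = exp(−0.00000849 × 2500) = 0.97900
R(C) = exp(−0.0000163 × 2500) = 0.96007
R(D) = exp(−0.000111 × 2500) = 0.75768
Parallel (A and B): 1 − (1 − 0.80493)(1 − 0.97900) = 0.99590
Parallel (C and D): 1 − (1 − 0.96007)(1 − 0.75768) = 0.99032
Series ([0.99590] and [0.99032]): 0.99590 × 0.99032 = 0.986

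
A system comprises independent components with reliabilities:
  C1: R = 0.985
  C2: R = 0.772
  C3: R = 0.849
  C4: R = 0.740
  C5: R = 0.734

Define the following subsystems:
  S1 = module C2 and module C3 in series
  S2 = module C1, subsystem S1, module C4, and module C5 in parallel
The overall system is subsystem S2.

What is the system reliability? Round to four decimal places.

Series (C2 and C3): 0.772000 × 0.849000 = 0.655428
Parallel (C1, [0.655428], C4, and C5): 1 − (1 − 0.985000)(1 − 0.655428)(1 − 0.740000)(1 − 0.734000) = 0.9996

0.9996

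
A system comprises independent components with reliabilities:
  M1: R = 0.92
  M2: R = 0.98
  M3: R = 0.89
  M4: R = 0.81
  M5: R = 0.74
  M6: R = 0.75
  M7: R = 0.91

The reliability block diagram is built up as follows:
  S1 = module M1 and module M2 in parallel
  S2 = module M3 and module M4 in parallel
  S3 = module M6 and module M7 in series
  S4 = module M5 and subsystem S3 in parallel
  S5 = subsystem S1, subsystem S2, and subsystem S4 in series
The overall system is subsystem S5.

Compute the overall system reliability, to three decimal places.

Parallel (M1 and M2): 1 − (1 − 0.92000)(1 − 0.98000) = 0.99840
Parallel (M3 and M4): 1 − (1 − 0.89000)(1 − 0.81000) = 0.97910
Series (M6 and M7): 0.75000 × 0.91000 = 0.68250
Parallel (M5 and [0.68250]): 1 − (1 − 0.74000)(1 − 0.68250) = 0.91745
Series ([0.99840], [0.97910], and [0.91745]): 0.99840 × 0.97910 × 0.91745 = 0.897

0.897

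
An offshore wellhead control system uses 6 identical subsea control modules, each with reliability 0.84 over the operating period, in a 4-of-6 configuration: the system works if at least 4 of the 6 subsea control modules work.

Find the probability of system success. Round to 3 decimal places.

0.944

R = Σ_{i=4}^{6} C(6,i) p^i (1−p)^{6−i} with p = 0.84
C(6,4)·0.84^4·0.16^2 = 0.19118
C(6,5)·0.84^5·0.16^1 = 0.40148
C(6,6)·0.84^6·0.16^0 = 0.35130
Sum = 0.944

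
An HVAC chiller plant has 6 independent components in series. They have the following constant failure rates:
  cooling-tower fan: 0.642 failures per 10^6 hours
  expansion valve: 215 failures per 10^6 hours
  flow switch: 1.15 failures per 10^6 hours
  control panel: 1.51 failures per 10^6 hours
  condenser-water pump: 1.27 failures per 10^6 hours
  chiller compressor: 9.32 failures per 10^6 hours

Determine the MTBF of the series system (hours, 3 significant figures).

Series of exponential components: λ_sys = Σ λ_i
λ_sys = 0.000000642 + 0.000215 + 0.00000115 + 0.00000151 + 0.00000127 + 0.00000932 = 2.2889e-04 /h
MTBF = 1 / λ_sys = 4370 h

4370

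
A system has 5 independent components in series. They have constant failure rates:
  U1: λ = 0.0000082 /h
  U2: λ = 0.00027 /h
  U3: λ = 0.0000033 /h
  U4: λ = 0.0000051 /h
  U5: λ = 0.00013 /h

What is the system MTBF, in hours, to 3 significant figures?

Series of exponential components: λ_sys = Σ λ_i
λ_sys = 0.0000082 + 0.00027 + 0.0000033 + 0.0000051 + 0.00013 = 4.1660e-04 /h
MTBF = 1 / λ_sys = 2400 h

2400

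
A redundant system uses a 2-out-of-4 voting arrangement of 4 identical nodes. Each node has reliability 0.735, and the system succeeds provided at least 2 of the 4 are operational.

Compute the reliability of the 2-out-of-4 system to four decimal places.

0.9404

R = Σ_{i=2}^{4} C(4,i) p^i (1−p)^{4−i} with p = 0.735
C(4,2)·0.735^2·0.265^2 = 0.227624
C(4,3)·0.735^3·0.265^1 = 0.420889
C(4,4)·0.735^4·0.265^0 = 0.291843
Sum = 0.9404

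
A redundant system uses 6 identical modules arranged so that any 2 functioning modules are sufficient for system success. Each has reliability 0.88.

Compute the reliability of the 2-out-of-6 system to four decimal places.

R = Σ_{i=2}^{6} C(6,i) p^i (1−p)^{6−i} with p = 0.88
C(6,2)·0.88^2·0.12^4 = 0.002409
C(6,3)·0.88^3·0.12^3 = 0.023552
C(6,4)·0.88^4·0.12^2 = 0.129534
C(6,5)·0.88^5·0.12^1 = 0.379967
C(6,6)·0.88^6·0.12^0 = 0.464404
Sum = 0.9999

0.9999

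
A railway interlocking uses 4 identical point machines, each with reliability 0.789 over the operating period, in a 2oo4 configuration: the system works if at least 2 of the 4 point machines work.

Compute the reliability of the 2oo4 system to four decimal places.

0.9684

R = Σ_{i=2}^{4} C(4,i) p^i (1−p)^{4−i} with p = 0.789
C(4,2)·0.789^2·0.211^2 = 0.166292
C(4,3)·0.789^3·0.211^1 = 0.414547
C(4,4)·0.789^4·0.211^0 = 0.387532
Sum = 0.9684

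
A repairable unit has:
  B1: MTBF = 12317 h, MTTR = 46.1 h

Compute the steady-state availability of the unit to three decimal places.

0.996

A(B1) = MTBF/(MTBF+MTTR) = 12317/(12317+46.1) = 0.996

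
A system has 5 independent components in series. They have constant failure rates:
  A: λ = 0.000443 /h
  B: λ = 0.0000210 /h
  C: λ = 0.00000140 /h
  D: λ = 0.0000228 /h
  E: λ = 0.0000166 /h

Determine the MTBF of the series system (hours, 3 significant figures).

Series of exponential components: λ_sys = Σ λ_i
λ_sys = 0.000443 + 0.0000210 + 0.00000140 + 0.0000228 + 0.0000166 = 5.0480e-04 /h
MTBF = 1 / λ_sys = 1980 h

1980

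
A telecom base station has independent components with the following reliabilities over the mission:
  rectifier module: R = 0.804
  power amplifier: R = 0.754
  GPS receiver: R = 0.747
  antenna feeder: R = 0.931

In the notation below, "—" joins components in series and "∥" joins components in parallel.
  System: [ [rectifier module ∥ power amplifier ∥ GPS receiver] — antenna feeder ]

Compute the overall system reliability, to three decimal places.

Parallel (rectifier module, power amplifier, and GPS receiver): 1 − (1 − 0.80400)(1 − 0.75400)(1 − 0.74700) = 0.98780
Series ([0.98780] and antenna feeder): 0.98780 × 0.93100 = 0.920

0.920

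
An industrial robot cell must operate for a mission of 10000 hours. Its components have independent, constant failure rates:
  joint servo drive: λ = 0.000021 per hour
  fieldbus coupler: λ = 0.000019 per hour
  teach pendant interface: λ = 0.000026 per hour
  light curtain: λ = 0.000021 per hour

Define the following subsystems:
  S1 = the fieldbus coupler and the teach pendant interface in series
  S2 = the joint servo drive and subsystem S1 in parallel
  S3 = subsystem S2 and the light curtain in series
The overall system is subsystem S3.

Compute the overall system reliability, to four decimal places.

0.7549

R(joint servo drive) = exp(−0.000021 × 10000) = 0.810584
R(fieldbus coupler) = exp(−0.000019 × 10000) = 0.826959
R(teach pendant interface) = exp(−0.000026 × 10000) = 0.771052
R(light curtain) = exp(−0.000021 × 10000) = 0.810584
Series (fieldbus coupler and teach pendant interface): 0.826959 × 0.771052 = 0.637628
Parallel (joint servo drive and [0.637628]): 1 − (1 − 0.810584)(1 − 0.637628) = 0.931361
Series ([0.931361] and light curtain): 0.931361 × 0.810584 = 0.7549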